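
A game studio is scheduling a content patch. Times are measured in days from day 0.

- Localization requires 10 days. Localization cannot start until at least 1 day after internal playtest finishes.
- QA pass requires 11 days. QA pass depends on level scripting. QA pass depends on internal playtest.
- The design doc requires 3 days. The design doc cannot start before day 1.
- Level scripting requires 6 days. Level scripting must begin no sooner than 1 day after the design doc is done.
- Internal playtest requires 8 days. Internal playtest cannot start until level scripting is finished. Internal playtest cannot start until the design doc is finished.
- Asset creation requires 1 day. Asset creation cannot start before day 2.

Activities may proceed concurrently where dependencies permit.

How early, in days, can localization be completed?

After its own release at day 1, the design doc can start at day 1 and finishes at day 4.
Level scripting waits on the design doc (finishes day 4, plus 1-day gap → day 5), so it starts at day 5 and finishes at 5 + 6 = day 11.
Internal playtest has to wait for level scripting (finishes day 11); the design doc (finishes day 4). The latest of these is day 11, so internal playtest runs day 11 to 11 + 8 = day 19.
Localization cannot begin until internal playtest (finishes day 19, plus 1-day gap → day 20). It runs from day 20 to 20 + 10 = day 30.

30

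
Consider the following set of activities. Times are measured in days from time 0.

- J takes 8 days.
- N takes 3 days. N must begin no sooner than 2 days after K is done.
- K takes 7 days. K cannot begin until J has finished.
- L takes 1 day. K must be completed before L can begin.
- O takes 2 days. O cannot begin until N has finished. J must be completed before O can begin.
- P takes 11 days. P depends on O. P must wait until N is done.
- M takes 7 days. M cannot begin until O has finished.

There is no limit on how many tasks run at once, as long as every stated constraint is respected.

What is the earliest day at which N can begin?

J can start immediately at day 0; it finishes at day 8.
K waits on J (finishes day 8), so it starts at day 8 and finishes at 8 + 7 = day 15.
N waits on K (finishes day 15, plus 2-day gap → day 17), so the earliest it can start is day 17.

17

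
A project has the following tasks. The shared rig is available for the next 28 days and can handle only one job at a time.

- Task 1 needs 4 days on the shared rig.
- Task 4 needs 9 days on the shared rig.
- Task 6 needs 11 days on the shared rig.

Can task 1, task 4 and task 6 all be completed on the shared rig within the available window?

Running back to back, the jobs need 4 + 9 + 11 = 24 days on the shared rig.
Since 24 ≤ 28, they fit within the window.

Yes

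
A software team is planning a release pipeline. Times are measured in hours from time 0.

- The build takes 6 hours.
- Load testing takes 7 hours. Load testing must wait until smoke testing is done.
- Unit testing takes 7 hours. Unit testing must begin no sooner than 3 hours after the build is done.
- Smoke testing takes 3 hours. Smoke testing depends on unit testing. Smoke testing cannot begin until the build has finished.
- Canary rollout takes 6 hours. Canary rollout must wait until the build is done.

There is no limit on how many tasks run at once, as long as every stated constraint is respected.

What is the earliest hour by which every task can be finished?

The build has no prerequisites, so it starts at hour 0 and finishes at hour 6.
Canary rollout cannot begin until the build (finishes hour 6). It runs from hour 6 to 6 + 6 = hour 12.
After the build (finishes hour 6, plus 3-hour gap → hour 9), unit testing can start at hour 9 and finishes at hour 16.
Smoke testing has to wait for unit testing (finishes hour 16); the build (finishes hour 6). The latest of these is hour 16, so smoke testing runs hour 16 to 16 + 3 = hour 19.
Load testing waits on smoke testing (finishes hour 19), so it starts at hour 19 and finishes at 19 + 7 = hour 26.
All tasks are finished once the last one completes. Finish times: The build at 6, Unit testing at 16, Smoke testing at 19, Canary rollout at 12, Load testing at 26. The latest is hour 26.

26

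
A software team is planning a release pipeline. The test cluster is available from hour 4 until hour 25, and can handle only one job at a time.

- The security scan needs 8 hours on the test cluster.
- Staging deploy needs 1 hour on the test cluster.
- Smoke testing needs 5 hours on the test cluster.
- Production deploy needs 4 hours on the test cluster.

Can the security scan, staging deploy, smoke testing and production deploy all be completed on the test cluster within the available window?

Yes

The test cluster window is 25 − 4 = 21 hours.
Running back to back, the jobs need 8 + 1 + 5 + 4 = 18 hours on the test cluster.
Since 18 ≤ 21, they fit within the window.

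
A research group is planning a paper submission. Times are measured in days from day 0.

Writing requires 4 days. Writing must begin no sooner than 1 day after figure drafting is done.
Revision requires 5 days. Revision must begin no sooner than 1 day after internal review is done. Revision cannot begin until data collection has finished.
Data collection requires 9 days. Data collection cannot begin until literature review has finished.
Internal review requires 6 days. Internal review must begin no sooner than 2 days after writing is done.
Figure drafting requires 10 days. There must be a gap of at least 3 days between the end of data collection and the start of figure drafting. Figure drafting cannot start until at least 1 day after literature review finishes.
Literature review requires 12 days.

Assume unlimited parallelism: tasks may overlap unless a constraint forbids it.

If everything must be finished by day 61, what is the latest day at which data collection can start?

Revision must finish by day 61; it takes 5 days, so it must start by 61 − 5 = day 56.
Internal review has to be done before revision (must start by day 56, minus 1-day gap → day 55). That means finishing by day 55, i.e. starting by 55 − 6 = day 49.
Writing must finish before internal review (must start by day 49, minus 2-day gap → day 47). With a 4-day duration, writing must start by 47 − 4 = day 43.
Figure drafting must finish before writing (must start by day 43, minus 1-day gap → day 42). With a 10-day duration, figure drafting must start by 42 − 10 = day 32.
For data collection: figure drafting (must start by day 32, minus 3-day gap → day 29); revision (must start by day 56). The most restrictive is day 29; with a 9-day duration, data collection must start by day 20.

20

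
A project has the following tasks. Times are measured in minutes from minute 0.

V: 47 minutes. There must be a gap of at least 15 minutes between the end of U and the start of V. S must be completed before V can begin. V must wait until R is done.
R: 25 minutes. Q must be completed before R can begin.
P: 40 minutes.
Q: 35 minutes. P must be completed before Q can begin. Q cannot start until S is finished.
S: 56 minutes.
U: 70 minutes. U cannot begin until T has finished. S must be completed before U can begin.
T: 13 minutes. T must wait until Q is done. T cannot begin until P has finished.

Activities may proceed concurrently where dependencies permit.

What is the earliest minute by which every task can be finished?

Nothing blocks S, so it runs from minute 0 to minute 56.
P can start immediately at minute 0; it finishes at minute 40.
Q cannot start until P (finishes minute 40); S (finishes minute 56). The controlling bound is minute 56, so Q finishes at 56 + 35 = minute 91.
T has to wait for Q (finishes minute 91); P (finishes minute 40). The latest of these is minute 91, so T runs minute 91 to 91 + 13 = minute 104.
For U: T (finishes minute 104); S (finishes minute 56). Taking the maximum gives a start of minute 104, and it finishes at 104 + 70 = minute 174.
R waits on Q (finishes minute 91), so it starts at minute 91 and finishes at 91 + 25 = minute 116.
For V: U (finishes minute 174, plus 15-minute gap → minute 189); S (finishes minute 56); R (finishes minute 116). Taking the maximum gives a start of minute 189, and it finishes at 189 + 47 = minute 236.
All tasks are finished once the last one completes. Finish times: P at 40, Q at 91, R at 116, S at 56, T at 104, U at 174, V at 236. The latest is minute 236.

236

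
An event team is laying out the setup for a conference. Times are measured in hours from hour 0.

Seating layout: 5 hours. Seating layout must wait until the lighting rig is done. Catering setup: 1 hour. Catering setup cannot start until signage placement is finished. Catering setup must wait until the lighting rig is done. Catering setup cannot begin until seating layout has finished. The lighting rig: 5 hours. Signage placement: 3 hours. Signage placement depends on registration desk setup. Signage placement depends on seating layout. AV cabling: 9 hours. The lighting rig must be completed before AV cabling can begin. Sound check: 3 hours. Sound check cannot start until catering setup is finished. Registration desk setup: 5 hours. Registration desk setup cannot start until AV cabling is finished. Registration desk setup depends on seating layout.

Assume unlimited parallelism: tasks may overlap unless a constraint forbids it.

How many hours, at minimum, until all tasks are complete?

Nothing blocks the lighting rig, so it runs from hour 0 to hour 5.
After the lighting rig (finishes hour 5), seating layout can start at hour 5 and finishes at hour 10.
After the lighting rig (finishes hour 5), AV cabling can start at hour 5 and finishes at hour 14.
Registration desk setup cannot start until AV cabling (finishes hour 14); seating layout (finishes hour 10). The controlling bound is hour 14, so registration desk setup finishes at 14 + 5 = hour 19.
Signage placement cannot start until registration desk setup (finishes hour 19); seating layout (finishes hour 10). The controlling bound is hour 19, so signage placement finishes at 19 + 3 = hour 22.
For catering setup: signage placement (finishes hour 22); the lighting rig (finishes hour 5); seating layout (finishes hour 10). Taking the maximum gives a start of hour 22, and it finishes at 22 + 1 = hour 23.
After catering setup (finishes hour 23), sound check can start at hour 23 and finishes at hour 26.
All tasks are finished once the last one completes. Finish times: The lighting rig at 5, AV cabling at 14, Seating layout at 10, Registration desk setup at 19, Signage placement at 22, Catering setup at 23, Sound check at 26. The latest is hour 26.

26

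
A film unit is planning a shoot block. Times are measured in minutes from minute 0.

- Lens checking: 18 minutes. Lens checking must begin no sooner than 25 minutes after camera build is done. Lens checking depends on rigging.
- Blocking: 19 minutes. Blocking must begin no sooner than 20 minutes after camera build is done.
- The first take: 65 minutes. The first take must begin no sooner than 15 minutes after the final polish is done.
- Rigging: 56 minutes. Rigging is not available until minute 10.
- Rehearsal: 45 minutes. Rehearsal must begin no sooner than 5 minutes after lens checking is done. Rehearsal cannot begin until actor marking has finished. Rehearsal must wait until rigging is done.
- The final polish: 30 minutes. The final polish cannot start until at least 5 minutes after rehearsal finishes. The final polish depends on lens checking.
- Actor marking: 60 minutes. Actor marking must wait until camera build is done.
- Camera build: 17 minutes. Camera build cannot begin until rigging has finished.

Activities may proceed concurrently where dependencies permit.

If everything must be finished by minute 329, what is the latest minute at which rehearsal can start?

The first take must finish by minute 329; it takes 65 minutes, so it must start by 329 − 65 = minute 264.
Since the first take (must start by minute 264, minus 15-minute gap → minute 249) depends on it, the final polish must finish by minute 249. Backing off its 30-minute duration gives a latest start of minute 219.
Rehearsal feeds into the final polish (must start by minute 219, minus 5-minute gap → minute 214); so rehearsal must finish by minute 214 and therefore start by minute 169.

169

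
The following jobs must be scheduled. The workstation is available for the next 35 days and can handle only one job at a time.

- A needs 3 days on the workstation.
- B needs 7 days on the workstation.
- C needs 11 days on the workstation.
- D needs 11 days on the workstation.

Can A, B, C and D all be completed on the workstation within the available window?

Running back to back, the jobs need 3 + 7 + 11 + 11 = 32 days on the workstation.
Since 32 ≤ 35, they fit within the window.

Yes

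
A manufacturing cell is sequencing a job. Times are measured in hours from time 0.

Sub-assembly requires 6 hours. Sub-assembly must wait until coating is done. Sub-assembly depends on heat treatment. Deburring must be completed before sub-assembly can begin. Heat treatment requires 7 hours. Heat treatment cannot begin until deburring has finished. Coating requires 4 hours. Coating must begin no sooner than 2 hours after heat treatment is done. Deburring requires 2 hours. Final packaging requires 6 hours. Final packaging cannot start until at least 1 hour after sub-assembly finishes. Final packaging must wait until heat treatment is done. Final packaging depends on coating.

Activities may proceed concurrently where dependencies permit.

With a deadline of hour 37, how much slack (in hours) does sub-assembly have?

9

Deburring has no prerequisites, so it starts at hour 0 and finishes at hour 2.
Heat treatment waits on deburring (finishes hour 2), so it starts at hour 2 and finishes at 2 + 7 = hour 9.
Coating waits on heat treatment (finishes hour 9, plus 2-hour gap → hour 11), so it starts at hour 11 and finishes at 11 + 4 = hour 15.
Sub-assembly cannot start until coating (finishes hour 15); heat treatment (finishes hour 9); deburring (finishes hour 2). The controlling bound is hour 15, so sub-assembly finishes at 15 + 6 = hour 21.

Working backward from the deadline:
Nothing follows final packaging; the deadline of hour 37 is its only limit. It must start by 37 − 6 = hour 31.
Sub-assembly has to be done before final packaging (must start by hour 31, minus 1-hour gap → hour 30). That means finishing by hour 30, i.e. starting by 30 − 6 = hour 24.
So sub-assembly can start as early as hour 15 and as late as hour 24, giving 24 − 15 = 9 hours of slack.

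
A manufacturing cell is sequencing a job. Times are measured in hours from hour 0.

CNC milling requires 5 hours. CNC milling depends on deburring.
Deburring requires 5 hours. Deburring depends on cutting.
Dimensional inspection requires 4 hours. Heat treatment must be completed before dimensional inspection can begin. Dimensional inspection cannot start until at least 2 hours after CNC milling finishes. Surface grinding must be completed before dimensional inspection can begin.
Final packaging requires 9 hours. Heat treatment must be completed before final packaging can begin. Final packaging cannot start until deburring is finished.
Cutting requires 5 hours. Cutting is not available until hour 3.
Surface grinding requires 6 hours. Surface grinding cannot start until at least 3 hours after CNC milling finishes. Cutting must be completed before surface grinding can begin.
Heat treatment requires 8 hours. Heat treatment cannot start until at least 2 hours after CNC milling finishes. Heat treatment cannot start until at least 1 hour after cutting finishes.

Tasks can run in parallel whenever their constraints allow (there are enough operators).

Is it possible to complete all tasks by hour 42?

Cutting waits on its own release at hour 3, so it starts at hour 3 and finishes at 3 + 5 = hour 8.
Deburring waits on cutting (finishes hour 8), so it starts at hour 8 and finishes at 8 + 5 = hour 13.
CNC milling waits on deburring (finishes hour 13), so it starts at hour 13 and finishes at 13 + 5 = hour 18.
Surface grinding cannot start until CNC milling (finishes hour 18, plus 3-hour gap → hour 21); cutting (finishes hour 8). The controlling bound is hour 21, so surface grinding finishes at 21 + 6 = hour 27.
Heat treatment has to wait for CNC milling (finishes hour 18, plus 2-hour gap → hour 20); cutting (finishes hour 8, plus 1-hour gap → hour 9). The latest of these is hour 20, so heat treatment runs hour 20 to 20 + 8 = hour 28.
Final packaging has to wait for heat treatment (finishes hour 28); deburring (finishes hour 13). The latest of these is hour 28, so final packaging runs hour 28 to 28 + 9 = hour 37.
Dimensional inspection has to wait for heat treatment (finishes hour 28); CNC milling (finishes hour 18, plus 2-hour gap → hour 20); surface grinding (finishes hour 27). The latest of these is hour 28, so dimensional inspection runs hour 28 to 28 + 4 = hour 32.
Every task is finished by hour 37, which is no later than the deadline of 42, so the schedule is feasible.

Yes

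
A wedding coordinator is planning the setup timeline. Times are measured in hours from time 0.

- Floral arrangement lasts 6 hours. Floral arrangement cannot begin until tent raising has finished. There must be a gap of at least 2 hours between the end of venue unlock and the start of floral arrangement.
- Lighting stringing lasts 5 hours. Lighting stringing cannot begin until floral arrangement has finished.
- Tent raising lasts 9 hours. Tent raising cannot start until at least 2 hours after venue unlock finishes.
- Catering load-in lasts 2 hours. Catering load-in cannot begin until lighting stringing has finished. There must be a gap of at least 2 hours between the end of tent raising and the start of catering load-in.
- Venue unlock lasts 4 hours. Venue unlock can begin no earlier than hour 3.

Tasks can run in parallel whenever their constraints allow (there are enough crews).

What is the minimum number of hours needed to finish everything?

31

Venue unlock waits on its own release at hour 3, so it starts at hour 3 and finishes at 3 + 4 = hour 7.
Tent raising cannot begin until venue unlock (finishes hour 7, plus 2-hour gap → hour 9). It runs from hour 9 to 9 + 9 = hour 18.
Floral arrangement has to wait for tent raising (finishes hour 18); venue unlock (finishes hour 7, plus 2-hour gap → hour 9). The latest of these is hour 18, so floral arrangement runs hour 18 to 18 + 6 = hour 24.
Lighting stringing waits on floral arrangement (finishes hour 24), so it starts at hour 24 and finishes at 24 + 5 = hour 29.
Catering load-in cannot start until lighting stringing (finishes hour 29); tent raising (finishes hour 18, plus 2-hour gap → hour 20). The controlling bound is hour 29, so catering load-in finishes at 29 + 2 = hour 31.
All tasks are finished once the last one completes. Finish times: Venue unlock at 7, Tent raising at 18, Floral arrangement at 24, Lighting stringing at 29, Catering load-in at 31. The latest is hour 31.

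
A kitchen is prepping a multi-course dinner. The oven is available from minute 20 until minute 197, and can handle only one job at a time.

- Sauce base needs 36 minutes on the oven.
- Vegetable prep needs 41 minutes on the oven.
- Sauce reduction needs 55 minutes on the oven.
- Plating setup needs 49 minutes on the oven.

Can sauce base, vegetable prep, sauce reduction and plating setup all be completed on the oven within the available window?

No

The oven window is 197 − 20 = 177 minutes.
Running back to back, the jobs need 36 + 41 + 55 + 49 = 181 minutes on the oven.
Since 181 > 177, they cannot all fit.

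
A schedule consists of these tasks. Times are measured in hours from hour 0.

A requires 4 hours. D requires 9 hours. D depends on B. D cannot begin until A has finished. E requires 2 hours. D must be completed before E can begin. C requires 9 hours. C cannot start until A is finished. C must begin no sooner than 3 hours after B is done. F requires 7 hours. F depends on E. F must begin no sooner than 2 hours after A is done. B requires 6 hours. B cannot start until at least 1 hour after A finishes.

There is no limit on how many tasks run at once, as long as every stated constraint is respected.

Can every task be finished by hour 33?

A has no prerequisites, so it starts at hour 0 and finishes at hour 4.
B cannot begin until A (finishes hour 4, plus 1-hour gap → hour 5). It runs from hour 5 to 5 + 6 = hour 11.
D cannot start until B (finishes hour 11); A (finishes hour 4). The controlling bound is hour 11, so D finishes at 11 + 9 = hour 20.
E cannot begin until D (finishes hour 20). It runs from hour 20 to 20 + 2 = hour 22.
F cannot start until E (finishes hour 22); A (finishes hour 4, plus 2-hour gap → hour 6). The controlling bound is hour 22, so F finishes at 22 + 7 = hour 29.
For C: A (finishes hour 4); B (finishes hour 11, plus 3-hour gap → hour 14). Taking the maximum gives a start of hour 14, and it finishes at 14 + 9 = hour 23.
Every task is finished by hour 29, which is no later than the deadline of 33, so the schedule is feasible.

Yes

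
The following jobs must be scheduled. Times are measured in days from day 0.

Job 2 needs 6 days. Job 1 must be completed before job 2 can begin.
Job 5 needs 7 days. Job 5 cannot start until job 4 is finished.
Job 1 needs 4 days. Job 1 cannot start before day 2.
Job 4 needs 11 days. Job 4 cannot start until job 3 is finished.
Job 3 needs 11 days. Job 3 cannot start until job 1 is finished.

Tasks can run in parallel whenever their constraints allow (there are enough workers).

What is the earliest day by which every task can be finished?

35

Job 1 cannot begin until its own release at day 2. It runs from day 2 to 2 + 4 = day 6.
Job 3 cannot begin until job 1 (finishes day 6). It runs from day 6 to 6 + 11 = day 17.
After job 3 (finishes day 17), job 4 can start at day 17 and finishes at day 28.
After job 4 (finishes day 28), job 5 can start at day 28 and finishes at day 35.
Job 2 waits on job 1 (finishes day 6), so it starts at day 6 and finishes at 6 + 6 = day 12.
All tasks are finished once the last one completes. Finish times: Job 1 at 6, Job 2 at 12, Job 3 at 17, Job 4 at 28, Job 5 at 35. The latest is day 35.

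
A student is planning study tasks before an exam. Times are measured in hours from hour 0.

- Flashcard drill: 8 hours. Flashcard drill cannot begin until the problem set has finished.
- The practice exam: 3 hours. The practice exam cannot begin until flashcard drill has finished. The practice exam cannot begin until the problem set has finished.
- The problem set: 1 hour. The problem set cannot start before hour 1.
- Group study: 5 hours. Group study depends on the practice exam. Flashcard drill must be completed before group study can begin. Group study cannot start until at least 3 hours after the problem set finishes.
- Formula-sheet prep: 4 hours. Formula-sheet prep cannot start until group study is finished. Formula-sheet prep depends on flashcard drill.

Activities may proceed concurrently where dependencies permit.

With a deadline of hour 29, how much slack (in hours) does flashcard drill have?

7

The problem set waits on its own release at hour 1, so it starts at hour 1 and finishes at 1 + 1 = hour 2.
Flashcard drill waits on the problem set (finishes hour 2), so it starts at hour 2 and finishes at 2 + 8 = hour 10.

Working backward from the deadline:
Formula-sheet prep has no dependents, so it just needs to finish by hour 29. Starting by 29 − 4 = hour 25 achieves that.
Group study must finish before formula-sheet prep (must start by hour 25). With a 5-hour duration, group study must start by 25 − 5 = hour 20.
The practice exam feeds into group study (must start by hour 20); so the practice exam must finish by hour 20 and therefore start by hour 17.
Flashcard drill has several dependents: the practice exam (must start by hour 17); group study (must start by hour 20); formula-sheet prep (must start by hour 25). The earliest of those limits is hour 17, so flashcard drill must start by 17 − 8 = hour 9.
So flashcard drill can start as early as hour 2 and as late as hour 9, giving 9 − 2 = 7 hours of slack.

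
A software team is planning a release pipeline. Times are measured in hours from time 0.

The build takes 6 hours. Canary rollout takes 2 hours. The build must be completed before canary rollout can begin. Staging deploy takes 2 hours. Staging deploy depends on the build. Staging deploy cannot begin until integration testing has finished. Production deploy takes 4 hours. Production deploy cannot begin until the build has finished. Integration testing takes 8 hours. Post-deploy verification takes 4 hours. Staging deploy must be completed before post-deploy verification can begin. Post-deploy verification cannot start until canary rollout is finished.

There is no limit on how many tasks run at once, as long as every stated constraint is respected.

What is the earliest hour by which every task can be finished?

Nothing blocks integration testing, so it runs from hour 0 to hour 8.
The build has no prerequisites, so it starts at hour 0 and finishes at hour 6.
Production deploy cannot begin until the build (finishes hour 6). It runs from hour 6 to 6 + 4 = hour 10.
Canary rollout cannot begin until the build (finishes hour 6). It runs from hour 6 to 6 + 2 = hour 8.
Staging deploy needs all of the build (finishes hour 6); integration testing (finishes hour 8). That puts its earliest start at hour 8; it finishes at 8 + 2 = hour 10.
For post-deploy verification: staging deploy (finishes hour 10); canary rollout (finishes hour 8). Taking the maximum gives a start of hour 10, and it finishes at 10 + 4 = hour 14.
All tasks are finished once the last one completes. Finish times: The build at 6, Integration testing at 8, Staging deploy at 10, Canary rollout at 8, Production deploy at 10, Post-deploy verification at 14. The latest is hour 14.

14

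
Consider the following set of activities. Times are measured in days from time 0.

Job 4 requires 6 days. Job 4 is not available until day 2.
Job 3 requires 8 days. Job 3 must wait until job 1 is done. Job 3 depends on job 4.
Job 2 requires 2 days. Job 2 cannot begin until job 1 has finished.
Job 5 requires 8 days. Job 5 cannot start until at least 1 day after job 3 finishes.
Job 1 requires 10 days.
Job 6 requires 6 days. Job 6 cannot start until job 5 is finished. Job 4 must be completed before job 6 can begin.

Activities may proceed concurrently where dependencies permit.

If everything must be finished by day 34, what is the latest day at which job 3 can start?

11

Job 6 must finish by day 34; it takes 6 days, so it must start by 34 − 6 = day 28.
Job 5 has to be done before job 6 (must start by day 28). That means finishing by day 28, i.e. starting by 28 − 8 = day 20.
Job 3 must finish before job 5 (must start by day 20, minus 1-day gap → day 19). With an 8-day duration, job 3 must start by 19 − 8 = day 11.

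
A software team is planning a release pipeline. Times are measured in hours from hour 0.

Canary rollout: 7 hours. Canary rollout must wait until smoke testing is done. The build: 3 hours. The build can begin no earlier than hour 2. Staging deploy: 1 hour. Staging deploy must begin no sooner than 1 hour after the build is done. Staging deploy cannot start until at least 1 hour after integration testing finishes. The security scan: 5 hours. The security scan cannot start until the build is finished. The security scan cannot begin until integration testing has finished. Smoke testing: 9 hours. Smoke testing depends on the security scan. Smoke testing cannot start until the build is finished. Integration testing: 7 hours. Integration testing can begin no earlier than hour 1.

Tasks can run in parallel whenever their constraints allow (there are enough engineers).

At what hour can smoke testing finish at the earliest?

22

Integration testing cannot begin until its own release at hour 1. It runs from hour 1 to 1 + 7 = hour 8.
After its own release at hour 2, the build can start at hour 2 and finishes at hour 5.
The security scan has to wait for the build (finishes hour 5); integration testing (finishes hour 8). The latest of these is hour 8, so the security scan runs hour 8 to 8 + 5 = hour 13.
Smoke testing needs all of the security scan (finishes hour 13); the build (finishes hour 5). That puts its earliest start at hour 13; it finishes at 13 + 9 = hour 22.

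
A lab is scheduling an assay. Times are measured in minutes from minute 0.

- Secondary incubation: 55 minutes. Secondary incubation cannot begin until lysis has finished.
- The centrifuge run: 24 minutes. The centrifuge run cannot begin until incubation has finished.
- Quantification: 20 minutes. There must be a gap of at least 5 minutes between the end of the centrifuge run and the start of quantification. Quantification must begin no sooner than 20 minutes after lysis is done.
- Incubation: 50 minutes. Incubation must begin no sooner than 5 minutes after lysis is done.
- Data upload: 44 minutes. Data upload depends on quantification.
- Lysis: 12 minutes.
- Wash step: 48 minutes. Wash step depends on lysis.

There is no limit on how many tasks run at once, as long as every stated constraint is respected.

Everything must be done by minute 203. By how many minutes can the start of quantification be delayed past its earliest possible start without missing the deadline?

Lysis can start immediately at minute 0; it finishes at minute 12.
Incubation waits on lysis (finishes minute 12, plus 5-minute gap → minute 17), so it starts at minute 17 and finishes at 17 + 50 = minute 67.
The centrifuge run waits on incubation (finishes minute 67), so it starts at minute 67 and finishes at 67 + 24 = minute 91.
Quantification needs all of the centrifuge run (finishes minute 91, plus 5-minute gap → minute 96); lysis (finishes minute 12, plus 20-minute gap → minute 32). That puts its earliest start at minute 96; it finishes at 96 + 20 = minute 116.

Working backward from the deadline:
Nothing follows data upload; the deadline of minute 203 is its only limit. It must start by 203 − 44 = minute 159.
Quantification feeds into data upload (must start by minute 159); so quantification must finish by minute 159 and therefore start by minute 139.
So quantification can start as early as minute 96 and as late as minute 139, giving 139 − 96 = 43 minutes of slack.

43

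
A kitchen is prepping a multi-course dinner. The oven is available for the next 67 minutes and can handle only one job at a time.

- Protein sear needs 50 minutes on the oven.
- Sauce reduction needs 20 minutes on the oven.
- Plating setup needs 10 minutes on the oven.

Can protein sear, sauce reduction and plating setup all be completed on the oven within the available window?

No

Running back to back, the jobs need 50 + 20 + 10 = 80 minutes on the oven.
Since 80 > 67, they cannot all fit.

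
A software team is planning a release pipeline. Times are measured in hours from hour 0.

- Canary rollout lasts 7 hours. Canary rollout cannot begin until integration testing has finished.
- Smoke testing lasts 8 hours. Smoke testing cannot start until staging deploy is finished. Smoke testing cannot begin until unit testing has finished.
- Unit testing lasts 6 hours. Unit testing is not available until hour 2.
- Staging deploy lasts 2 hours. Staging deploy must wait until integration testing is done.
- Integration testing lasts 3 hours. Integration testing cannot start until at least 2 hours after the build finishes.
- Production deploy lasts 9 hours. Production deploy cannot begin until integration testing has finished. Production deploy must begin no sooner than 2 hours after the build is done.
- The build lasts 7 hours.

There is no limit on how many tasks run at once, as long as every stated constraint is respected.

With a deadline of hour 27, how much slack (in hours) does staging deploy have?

The build can start immediately at hour 0; it finishes at hour 7.
Integration testing cannot begin until the build (finishes hour 7, plus 2-hour gap → hour 9). It runs from hour 9 to 9 + 3 = hour 12.
Staging deploy waits on integration testing (finishes hour 12), so it starts at hour 12 and finishes at 12 + 2 = hour 14.

Working backward from the deadline:
Smoke testing has no dependents, so it just needs to finish by hour 27. Starting by 27 − 8 = hour 19 achieves that.
Staging deploy has to be done before smoke testing (must start by hour 19). That means finishing by hour 19, i.e. starting by 19 − 2 = hour 17.
So staging deploy can start as early as hour 12 and as late as hour 17, giving 17 − 12 = 5 hours of slack.

5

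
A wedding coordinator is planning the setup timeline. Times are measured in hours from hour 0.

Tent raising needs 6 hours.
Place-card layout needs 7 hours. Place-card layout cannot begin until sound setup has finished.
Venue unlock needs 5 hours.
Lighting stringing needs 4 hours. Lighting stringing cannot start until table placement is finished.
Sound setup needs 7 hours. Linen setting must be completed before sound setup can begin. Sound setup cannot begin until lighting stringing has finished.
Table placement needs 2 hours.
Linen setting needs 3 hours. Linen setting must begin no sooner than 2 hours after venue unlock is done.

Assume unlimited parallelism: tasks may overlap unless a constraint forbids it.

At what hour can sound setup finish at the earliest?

17

Table placement has no prerequisites, so it starts at hour 0 and finishes at hour 2.
After table placement (finishes hour 2), lighting stringing can start at hour 2 and finishes at hour 6.
Venue unlock can start immediately at hour 0; it finishes at hour 5.
After venue unlock (finishes hour 5, plus 2-hour gap → hour 7), linen setting can start at hour 7 and finishes at hour 10.
Sound setup has to wait for linen setting (finishes hour 10); lighting stringing (finishes hour 6). The latest of these is hour 10, so sound setup runs hour 10 to 10 + 7 = hour 17.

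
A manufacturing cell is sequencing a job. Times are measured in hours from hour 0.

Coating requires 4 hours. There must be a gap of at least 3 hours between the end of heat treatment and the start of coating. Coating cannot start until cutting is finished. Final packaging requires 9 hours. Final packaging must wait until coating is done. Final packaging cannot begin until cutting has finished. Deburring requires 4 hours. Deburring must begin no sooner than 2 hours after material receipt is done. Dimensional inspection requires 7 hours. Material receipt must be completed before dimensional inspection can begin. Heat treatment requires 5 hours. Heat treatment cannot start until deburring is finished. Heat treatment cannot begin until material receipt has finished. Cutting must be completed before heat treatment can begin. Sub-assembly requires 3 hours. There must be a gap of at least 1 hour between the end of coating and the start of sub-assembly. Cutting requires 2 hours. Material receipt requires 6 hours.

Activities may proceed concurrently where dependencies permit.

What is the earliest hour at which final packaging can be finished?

Nothing blocks cutting, so it runs from hour 0 to hour 2.
Material receipt has no prerequisites, so it starts at hour 0 and finishes at hour 6.
Deburring cannot begin until material receipt (finishes hour 6, plus 2-hour gap → hour 8). It runs from hour 8 to 8 + 4 = hour 12.
Heat treatment has to wait for deburring (finishes hour 12); material receipt (finishes hour 6); cutting (finishes hour 2). The latest of these is hour 12, so heat treatment runs hour 12 to 12 + 5 = hour 17.
Coating has to wait for heat treatment (finishes hour 17, plus 3-hour gap → hour 20); cutting (finishes hour 2). The latest of these is hour 20, so coating runs hour 20 to 20 + 4 = hour 24.
Final packaging needs all of coating (finishes hour 24); cutting (finishes hour 2). That puts its earliest start at hour 24; it finishes at 24 + 9 = hour 33.

33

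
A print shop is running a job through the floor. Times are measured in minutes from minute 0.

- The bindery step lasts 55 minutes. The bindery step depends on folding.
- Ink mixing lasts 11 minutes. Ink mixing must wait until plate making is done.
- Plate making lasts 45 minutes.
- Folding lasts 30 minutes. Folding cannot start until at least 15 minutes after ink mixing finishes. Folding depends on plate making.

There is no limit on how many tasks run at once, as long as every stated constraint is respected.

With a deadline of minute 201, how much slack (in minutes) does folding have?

Nothing blocks plate making, so it runs from minute 0 to minute 45.
Ink mixing cannot begin until plate making (finishes minute 45). It runs from minute 45 to 45 + 11 = minute 56.
Folding cannot start until ink mixing (finishes minute 56, plus 15-minute gap → minute 71); plate making (finishes minute 45). The controlling bound is minute 71, so folding finishes at 71 + 30 = minute 101.

Working backward from the deadline:
The bindery step has no dependents, so it just needs to finish by minute 201. Starting by 201 − 55 = minute 146 achieves that.
Since the bindery step (must start by minute 146) depends on it, folding must finish by minute 146. Backing off its 30-minute duration gives a latest start of minute 116.
So folding can start as early as minute 71 and as late as minute 116, giving 116 − 71 = 45 minutes of slack.

45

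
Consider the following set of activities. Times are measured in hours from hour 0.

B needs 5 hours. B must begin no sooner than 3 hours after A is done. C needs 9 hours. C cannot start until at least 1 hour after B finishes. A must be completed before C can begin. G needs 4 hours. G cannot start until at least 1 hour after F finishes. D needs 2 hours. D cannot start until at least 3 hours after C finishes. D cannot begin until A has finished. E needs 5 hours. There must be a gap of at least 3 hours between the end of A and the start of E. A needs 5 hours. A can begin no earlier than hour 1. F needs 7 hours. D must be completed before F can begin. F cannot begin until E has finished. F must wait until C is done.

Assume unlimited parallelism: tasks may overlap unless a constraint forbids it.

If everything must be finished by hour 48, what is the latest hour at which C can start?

Nothing follows G; the deadline of hour 48 is its only limit. It must start by 48 − 4 = hour 44.
F must finish before G (must start by hour 44, minus 1-hour gap → hour 43). With a 7-hour duration, F must start by 43 − 7 = hour 36.
Since F (must start by hour 36) depends on it, D must finish by hour 36. Backing off its 2-hour duration gives a latest start of hour 34.
C has several dependents: D (must start by hour 34, minus 3-hour gap → hour 31); F (must start by hour 36). The earliest of those limits is hour 31, so C must start by 31 − 9 = hour 22.

22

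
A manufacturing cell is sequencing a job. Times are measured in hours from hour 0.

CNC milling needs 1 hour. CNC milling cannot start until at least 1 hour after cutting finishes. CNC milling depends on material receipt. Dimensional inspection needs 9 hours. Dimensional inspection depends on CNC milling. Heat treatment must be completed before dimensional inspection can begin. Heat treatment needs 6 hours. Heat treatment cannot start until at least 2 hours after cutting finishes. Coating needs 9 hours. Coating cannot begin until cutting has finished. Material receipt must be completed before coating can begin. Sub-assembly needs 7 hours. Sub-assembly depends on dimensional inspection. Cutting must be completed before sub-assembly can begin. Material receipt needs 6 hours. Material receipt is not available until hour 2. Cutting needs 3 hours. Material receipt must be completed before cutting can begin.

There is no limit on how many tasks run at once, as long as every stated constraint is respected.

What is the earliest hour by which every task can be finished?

Material receipt waits on its own release at hour 2, so it starts at hour 2 and finishes at 2 + 6 = hour 8.
Cutting cannot begin until material receipt (finishes hour 8). It runs from hour 8 to 8 + 3 = hour 11.
For coating: cutting (finishes hour 11); material receipt (finishes hour 8). Taking the maximum gives a start of hour 11, and it finishes at 11 + 9 = hour 20.
Heat treatment waits on cutting (finishes hour 11, plus 2-hour gap → hour 13), so it starts at hour 13 and finishes at 13 + 6 = hour 19.
CNC milling has to wait for cutting (finishes hour 11, plus 1-hour gap → hour 12); material receipt (finishes hour 8). The latest of these is hour 12, so CNC milling runs hour 12 to 12 + 1 = hour 13.
Dimensional inspection needs all of CNC milling (finishes hour 13); heat treatment (finishes hour 19). That puts its earliest start at hour 19; it finishes at 19 + 9 = hour 28.
Sub-assembly needs all of dimensional inspection (finishes hour 28); cutting (finishes hour 11). That puts its earliest start at hour 28; it finishes at 28 + 7 = hour 35.
All tasks are finished once the last one completes. Finish times: Material receipt at 8, Cutting at 11, CNC milling at 13, Heat treatment at 19, Dimensional inspection at 28, Coating at 20, Sub-assembly at 35. The latest is hour 35.

35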